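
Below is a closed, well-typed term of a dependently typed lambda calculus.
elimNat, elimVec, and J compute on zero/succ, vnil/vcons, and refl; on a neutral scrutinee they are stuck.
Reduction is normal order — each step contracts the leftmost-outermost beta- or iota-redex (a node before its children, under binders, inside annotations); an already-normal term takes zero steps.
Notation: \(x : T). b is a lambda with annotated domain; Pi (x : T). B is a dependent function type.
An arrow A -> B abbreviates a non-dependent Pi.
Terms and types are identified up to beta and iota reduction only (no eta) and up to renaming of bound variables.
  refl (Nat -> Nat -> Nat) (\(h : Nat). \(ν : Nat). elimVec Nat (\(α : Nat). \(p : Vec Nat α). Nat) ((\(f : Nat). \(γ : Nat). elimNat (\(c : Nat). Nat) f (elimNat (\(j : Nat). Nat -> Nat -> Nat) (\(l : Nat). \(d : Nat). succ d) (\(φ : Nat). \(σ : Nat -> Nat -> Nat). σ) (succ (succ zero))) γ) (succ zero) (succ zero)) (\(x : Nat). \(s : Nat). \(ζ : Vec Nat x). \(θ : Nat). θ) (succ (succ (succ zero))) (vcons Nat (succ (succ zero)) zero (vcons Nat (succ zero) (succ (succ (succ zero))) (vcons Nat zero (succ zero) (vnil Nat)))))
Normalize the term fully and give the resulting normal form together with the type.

reduced normal form:
  refl (Nat -> Nat -> Nat) (\(h : Nat). \(ν : Nat). succ (succ zero))
inferred type:
  Eq (Nat -> Nat -> Nat) (\(h : Nat). \(ν : Nat). succ (succ zero)) (\(α : Nat). \(p : Nat). succ (succ zero))


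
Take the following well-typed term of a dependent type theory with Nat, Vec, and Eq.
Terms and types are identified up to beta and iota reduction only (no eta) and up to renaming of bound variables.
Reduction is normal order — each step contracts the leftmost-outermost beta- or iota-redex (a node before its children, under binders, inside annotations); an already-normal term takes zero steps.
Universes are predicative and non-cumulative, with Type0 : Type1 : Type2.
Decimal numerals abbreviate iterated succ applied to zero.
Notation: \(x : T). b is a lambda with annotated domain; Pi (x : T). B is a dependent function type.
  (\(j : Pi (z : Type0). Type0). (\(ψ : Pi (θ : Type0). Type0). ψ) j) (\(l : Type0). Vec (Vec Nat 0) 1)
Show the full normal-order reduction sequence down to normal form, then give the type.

normal-order reduction sequence:
  (\(j : Pi (z : Type0). Type0). (\(ψ : Pi (θ : Type0). Type0). ψ) j) (\(l : Type0). Vec (Vec Nat 0) 1)
  ~> (\(j : Pi (z : Type0). Type0). j) (\(ψ : Type0). Vec (Vec Nat 0) 1)
  ~> \(j : Type0). Vec (Vec Nat 0) 1
type:
  Pi (j : Type0). Type0


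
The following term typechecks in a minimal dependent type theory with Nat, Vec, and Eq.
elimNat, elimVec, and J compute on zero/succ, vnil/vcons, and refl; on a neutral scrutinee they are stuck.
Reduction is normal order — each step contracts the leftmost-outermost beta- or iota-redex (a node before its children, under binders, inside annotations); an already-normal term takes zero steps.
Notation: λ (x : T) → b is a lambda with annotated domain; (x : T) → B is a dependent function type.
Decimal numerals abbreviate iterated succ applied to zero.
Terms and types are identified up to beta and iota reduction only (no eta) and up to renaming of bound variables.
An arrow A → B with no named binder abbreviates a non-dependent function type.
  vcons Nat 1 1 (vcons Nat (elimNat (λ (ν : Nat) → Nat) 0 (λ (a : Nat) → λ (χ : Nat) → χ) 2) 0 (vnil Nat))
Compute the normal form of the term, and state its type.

resulting normal form:
  vcons Nat 1 1 (vcons Nat 0 0 (vnil Nat))
type:
  Vec Nat 2
observation: the first redex contracted is an elimNat iota-redex; the normal form is reached in 7 normal-order steps.


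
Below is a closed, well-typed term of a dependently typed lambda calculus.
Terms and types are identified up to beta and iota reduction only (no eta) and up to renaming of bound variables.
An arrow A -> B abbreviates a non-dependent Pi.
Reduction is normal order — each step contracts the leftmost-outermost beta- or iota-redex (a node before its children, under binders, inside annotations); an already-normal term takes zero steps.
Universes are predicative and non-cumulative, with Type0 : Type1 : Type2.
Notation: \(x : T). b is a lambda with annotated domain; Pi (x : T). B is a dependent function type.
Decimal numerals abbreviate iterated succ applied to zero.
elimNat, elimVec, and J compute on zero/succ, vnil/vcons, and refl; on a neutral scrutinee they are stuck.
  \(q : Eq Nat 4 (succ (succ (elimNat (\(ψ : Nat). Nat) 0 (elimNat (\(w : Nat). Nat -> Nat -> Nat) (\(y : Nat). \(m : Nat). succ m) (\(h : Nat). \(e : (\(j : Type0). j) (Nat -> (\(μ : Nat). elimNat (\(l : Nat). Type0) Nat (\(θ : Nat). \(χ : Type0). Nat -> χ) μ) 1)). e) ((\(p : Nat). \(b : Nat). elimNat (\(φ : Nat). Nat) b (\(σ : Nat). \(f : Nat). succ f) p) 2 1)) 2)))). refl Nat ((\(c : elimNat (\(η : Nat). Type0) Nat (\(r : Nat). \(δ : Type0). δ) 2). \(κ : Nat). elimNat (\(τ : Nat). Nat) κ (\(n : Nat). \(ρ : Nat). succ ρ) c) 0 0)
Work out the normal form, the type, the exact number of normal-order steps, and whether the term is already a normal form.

resulting normal form:
  \(q : Eq Nat 4 4). refl Nat 0
inferred type:
  Eq Nat 4 4 -> Eq Nat 0 0
steps to reach normal form (normal order): 60
already normal: no
first contracted redex: an elimNat iota-redex


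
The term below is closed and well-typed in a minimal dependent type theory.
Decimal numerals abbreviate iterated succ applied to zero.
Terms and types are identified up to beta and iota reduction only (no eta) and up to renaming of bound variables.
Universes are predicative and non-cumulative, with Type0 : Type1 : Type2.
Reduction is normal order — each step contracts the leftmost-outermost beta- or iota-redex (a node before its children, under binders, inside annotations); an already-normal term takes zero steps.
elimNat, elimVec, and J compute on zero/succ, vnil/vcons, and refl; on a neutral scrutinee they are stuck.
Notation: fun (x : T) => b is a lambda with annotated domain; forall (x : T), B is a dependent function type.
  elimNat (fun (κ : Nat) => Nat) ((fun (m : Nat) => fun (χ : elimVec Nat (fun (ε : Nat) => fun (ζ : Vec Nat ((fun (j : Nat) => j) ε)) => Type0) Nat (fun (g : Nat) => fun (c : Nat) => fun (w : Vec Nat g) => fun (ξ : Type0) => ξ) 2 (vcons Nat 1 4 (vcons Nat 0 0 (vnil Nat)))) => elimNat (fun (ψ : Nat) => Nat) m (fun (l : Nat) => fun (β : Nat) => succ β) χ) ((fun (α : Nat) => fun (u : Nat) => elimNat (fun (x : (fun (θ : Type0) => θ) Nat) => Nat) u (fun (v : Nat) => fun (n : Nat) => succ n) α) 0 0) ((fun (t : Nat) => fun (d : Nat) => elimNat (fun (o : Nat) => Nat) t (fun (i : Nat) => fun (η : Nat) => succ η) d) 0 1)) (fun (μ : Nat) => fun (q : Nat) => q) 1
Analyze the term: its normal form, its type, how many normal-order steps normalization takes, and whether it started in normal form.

normal form:
  1
type:
  Nat
steps to reach normal form (normal order): 19
started in normal form: no
first redex: an elimNat iota-redex


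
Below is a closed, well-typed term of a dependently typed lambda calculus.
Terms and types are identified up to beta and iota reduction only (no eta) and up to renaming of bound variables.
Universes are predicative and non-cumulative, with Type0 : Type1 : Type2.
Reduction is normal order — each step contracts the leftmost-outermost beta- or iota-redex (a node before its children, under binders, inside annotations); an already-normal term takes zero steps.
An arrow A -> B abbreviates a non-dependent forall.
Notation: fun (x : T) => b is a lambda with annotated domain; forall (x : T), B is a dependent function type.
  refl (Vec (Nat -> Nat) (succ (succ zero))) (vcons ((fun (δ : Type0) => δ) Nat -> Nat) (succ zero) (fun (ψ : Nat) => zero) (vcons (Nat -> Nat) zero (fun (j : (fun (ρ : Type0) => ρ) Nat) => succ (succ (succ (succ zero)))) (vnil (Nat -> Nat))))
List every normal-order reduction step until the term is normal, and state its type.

normal-order reduction sequence:
  refl (Vec (Nat -> Nat) (succ (succ zero))) (vcons ((fun (δ : Type0) => δ) Nat -> Nat) (succ zero) (fun (ψ : Nat) => zero) (vcons (Nat -> Nat) zero (fun (j : (fun (ρ : Type0) => ρ) Nat) => succ (succ (succ (succ zero)))) (vnil (Nat -> Nat))))
  ~> refl (Vec (Nat -> Nat) (succ (succ zero))) (vcons (Nat -> Nat) (succ zero) (fun (δ : Nat) => zero) (vcons (Nat -> Nat) zero (fun (ψ : (fun (j : Type0) => j) Nat) => succ (succ (succ (succ zero)))) (vnil (Nat -> Nat))))
  ~> refl (Vec (Nat -> Nat) (succ (succ zero))) (vcons (Nat -> Nat) (succ zero) (fun (δ : Nat) => zero) (vcons (Nat -> Nat) zero (fun (ψ : Nat) => succ (succ (succ (succ zero)))) (vnil (Nat -> Nat))))
inferred type:
  Eq (Vec (Nat -> Nat) (succ (succ zero))) (vcons (Nat -> Nat) (succ zero) (fun (δ : Nat) => zero) (vcons (Nat -> Nat) zero (fun (ψ : Nat) => succ (succ (succ (succ zero)))) (vnil (Nat -> Nat)))) (vcons (Nat -> Nat) (succ zero) (fun (j : Nat) => zero) (vcons (Nat -> Nat) zero (fun (ρ : Nat) => succ (succ (succ (succ zero)))) (vnil (Nat -> Nat))))


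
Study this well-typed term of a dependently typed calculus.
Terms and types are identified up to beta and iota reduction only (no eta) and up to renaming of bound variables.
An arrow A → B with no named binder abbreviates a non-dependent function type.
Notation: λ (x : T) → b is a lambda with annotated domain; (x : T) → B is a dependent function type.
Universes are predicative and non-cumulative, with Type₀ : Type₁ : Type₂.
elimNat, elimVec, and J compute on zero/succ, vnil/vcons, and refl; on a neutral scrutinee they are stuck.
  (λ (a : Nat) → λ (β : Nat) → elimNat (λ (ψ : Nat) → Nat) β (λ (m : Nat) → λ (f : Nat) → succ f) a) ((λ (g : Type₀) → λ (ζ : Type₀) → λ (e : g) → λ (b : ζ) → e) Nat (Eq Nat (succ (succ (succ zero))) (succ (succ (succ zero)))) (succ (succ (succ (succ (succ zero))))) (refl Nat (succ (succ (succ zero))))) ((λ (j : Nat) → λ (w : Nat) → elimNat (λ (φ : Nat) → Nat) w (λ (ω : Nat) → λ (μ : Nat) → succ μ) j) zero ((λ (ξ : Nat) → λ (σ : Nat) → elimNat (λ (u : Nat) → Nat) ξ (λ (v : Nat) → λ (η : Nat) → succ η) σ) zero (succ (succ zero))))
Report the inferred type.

type:
  Nat


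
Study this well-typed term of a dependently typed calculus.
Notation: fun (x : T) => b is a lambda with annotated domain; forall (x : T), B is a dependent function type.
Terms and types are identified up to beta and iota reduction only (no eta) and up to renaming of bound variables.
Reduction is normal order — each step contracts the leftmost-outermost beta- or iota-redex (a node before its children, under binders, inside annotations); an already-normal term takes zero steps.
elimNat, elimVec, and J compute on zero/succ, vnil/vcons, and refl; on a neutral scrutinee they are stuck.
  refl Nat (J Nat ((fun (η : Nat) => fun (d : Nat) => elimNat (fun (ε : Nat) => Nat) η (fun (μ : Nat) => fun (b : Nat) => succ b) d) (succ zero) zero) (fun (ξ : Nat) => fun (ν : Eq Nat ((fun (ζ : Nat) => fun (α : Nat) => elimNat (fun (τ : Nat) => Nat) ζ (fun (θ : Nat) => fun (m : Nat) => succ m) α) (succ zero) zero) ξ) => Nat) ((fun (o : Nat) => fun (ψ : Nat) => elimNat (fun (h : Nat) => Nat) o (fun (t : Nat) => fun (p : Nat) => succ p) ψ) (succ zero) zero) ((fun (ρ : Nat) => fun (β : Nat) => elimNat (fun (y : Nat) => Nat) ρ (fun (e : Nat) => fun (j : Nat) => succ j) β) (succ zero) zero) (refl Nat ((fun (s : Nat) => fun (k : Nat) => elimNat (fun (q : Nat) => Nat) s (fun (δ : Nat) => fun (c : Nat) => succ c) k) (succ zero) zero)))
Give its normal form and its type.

resulting normal form:
  refl Nat (succ zero)
the term's type:
  Eq Nat (succ zero) (succ zero)
observation: the first redex contracted is a J iota-redex; the normal form is reached in 4 normal-order steps.


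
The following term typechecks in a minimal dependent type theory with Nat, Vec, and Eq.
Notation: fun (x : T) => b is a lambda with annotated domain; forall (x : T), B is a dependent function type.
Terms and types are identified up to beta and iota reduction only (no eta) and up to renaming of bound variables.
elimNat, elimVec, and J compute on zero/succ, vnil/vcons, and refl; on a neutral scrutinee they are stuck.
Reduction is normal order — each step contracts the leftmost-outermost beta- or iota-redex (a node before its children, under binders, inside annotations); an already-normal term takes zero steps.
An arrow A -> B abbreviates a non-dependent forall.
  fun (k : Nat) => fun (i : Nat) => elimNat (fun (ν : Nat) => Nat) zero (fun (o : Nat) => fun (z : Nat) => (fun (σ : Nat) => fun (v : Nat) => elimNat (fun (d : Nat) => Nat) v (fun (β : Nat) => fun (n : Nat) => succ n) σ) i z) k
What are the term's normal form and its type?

resulting normal form:
  fun (k : Nat) => fun (i : Nat) => elimNat (fun (ν : Nat) => Nat) zero (fun (o : Nat) => fun (z : Nat) => elimNat (fun (σ : Nat) => Nat) z (fun (v : Nat) => fun (d : Nat) => succ d) i) k
inferred type:
  Nat -> Nat -> Nat
observation: 2 normal-order steps separate the term from its normal form.


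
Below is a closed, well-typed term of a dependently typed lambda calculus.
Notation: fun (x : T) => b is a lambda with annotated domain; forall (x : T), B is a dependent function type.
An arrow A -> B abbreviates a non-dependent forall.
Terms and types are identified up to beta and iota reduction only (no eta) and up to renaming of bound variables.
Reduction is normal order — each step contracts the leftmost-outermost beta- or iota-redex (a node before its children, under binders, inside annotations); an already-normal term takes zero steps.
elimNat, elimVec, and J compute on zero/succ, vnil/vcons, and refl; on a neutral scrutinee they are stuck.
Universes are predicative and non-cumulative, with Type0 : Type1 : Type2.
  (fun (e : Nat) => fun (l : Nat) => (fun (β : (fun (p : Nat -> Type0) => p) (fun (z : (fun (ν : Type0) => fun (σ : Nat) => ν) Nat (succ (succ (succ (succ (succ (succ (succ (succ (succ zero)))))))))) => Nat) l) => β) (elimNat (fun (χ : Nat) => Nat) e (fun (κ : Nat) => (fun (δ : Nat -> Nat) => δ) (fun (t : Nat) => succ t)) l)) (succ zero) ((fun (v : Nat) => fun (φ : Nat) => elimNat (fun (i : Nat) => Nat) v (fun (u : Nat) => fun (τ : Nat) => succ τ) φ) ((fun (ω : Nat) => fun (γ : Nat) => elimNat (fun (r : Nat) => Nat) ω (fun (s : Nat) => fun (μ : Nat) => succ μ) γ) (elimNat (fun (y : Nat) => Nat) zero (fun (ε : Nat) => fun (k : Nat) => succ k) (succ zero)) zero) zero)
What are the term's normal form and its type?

normal form:
  succ (succ zero)
inferred type:
  Nat
observation: normalization takes exactly 18 steps under the normal-order strategy.


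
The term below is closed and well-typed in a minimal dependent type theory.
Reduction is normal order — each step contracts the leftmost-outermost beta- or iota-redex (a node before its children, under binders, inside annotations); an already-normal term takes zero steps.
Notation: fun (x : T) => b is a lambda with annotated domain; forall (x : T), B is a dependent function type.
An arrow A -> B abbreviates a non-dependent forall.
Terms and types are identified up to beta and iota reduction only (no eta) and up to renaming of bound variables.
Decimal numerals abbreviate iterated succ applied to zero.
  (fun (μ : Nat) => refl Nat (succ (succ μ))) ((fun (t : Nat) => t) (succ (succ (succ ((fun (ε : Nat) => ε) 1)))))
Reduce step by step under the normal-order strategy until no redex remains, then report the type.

reduction (normal order):
  (fun (μ : Nat) => refl Nat (succ (succ μ))) ((fun (t : Nat) => t) (succ (succ (succ ((fun (ε : Nat) => ε) 1)))))
  ~> refl Nat (succ (succ ((fun (μ : Nat) => μ) (succ (succ (succ ((fun (t : Nat) => t) 1)))))))
  ~> refl Nat (succ (succ (succ (succ (succ ((fun (μ : Nat) => μ) 1))))))
  ~> refl Nat 6
inferred type:
  Eq Nat 6 6


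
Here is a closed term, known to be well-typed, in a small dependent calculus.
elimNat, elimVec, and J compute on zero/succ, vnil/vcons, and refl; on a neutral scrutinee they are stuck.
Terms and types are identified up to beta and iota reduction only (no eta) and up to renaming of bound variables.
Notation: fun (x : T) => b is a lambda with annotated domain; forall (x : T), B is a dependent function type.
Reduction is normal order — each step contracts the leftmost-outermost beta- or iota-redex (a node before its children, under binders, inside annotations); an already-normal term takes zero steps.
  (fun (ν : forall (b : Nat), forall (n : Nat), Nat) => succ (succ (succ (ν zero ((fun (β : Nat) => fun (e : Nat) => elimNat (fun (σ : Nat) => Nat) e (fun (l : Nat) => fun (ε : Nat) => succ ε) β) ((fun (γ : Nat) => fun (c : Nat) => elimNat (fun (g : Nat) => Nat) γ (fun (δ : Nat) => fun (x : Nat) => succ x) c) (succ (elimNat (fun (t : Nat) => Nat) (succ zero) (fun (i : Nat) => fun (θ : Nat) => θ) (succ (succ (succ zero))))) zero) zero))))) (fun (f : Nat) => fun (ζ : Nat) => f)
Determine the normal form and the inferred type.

reduced normal form:
  succ (succ (succ zero))
type:
  Nat
observation: the term reaches its normal form after 3 normal-order steps.


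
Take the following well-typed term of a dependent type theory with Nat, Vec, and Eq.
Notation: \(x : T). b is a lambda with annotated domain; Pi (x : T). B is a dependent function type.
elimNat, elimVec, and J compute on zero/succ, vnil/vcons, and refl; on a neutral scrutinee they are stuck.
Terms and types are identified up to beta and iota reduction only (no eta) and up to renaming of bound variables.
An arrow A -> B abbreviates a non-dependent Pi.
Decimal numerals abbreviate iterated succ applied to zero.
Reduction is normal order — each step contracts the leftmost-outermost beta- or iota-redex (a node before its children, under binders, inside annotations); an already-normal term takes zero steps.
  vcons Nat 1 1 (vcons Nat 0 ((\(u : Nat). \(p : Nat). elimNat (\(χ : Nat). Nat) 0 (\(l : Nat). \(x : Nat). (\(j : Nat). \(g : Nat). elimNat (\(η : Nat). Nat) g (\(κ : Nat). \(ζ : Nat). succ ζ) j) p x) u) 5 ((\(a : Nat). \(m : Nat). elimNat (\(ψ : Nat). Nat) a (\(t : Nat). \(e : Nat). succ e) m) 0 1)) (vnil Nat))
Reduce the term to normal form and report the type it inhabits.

normal form:
  vcons Nat 1 1 (vcons Nat 0 5 (vnil Nat))
inferred type:
  Vec Nat 2
observation: 78 normal-order steps separate the term from its normal form.


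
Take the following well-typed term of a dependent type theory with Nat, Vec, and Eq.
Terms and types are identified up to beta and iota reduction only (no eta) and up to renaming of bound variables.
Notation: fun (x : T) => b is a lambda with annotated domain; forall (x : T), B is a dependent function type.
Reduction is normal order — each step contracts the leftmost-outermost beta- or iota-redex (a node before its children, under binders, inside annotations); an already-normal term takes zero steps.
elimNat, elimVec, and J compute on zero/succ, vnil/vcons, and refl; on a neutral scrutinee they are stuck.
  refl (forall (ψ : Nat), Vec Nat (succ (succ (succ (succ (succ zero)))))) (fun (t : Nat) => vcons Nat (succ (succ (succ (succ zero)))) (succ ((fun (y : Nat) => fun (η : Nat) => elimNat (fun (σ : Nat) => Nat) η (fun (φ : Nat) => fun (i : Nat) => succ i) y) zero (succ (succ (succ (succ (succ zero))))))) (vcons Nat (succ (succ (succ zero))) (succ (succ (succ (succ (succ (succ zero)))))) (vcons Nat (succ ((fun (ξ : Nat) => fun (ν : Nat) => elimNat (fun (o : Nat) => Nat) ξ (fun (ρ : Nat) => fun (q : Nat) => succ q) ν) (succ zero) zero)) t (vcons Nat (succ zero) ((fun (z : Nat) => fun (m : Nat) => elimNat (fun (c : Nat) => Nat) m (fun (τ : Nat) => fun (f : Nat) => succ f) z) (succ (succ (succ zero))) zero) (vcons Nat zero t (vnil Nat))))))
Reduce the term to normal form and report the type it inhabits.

normal form:
  refl (forall (ψ : Nat), Vec Nat (succ (succ (succ (succ (succ zero)))))) (fun (t : Nat) => vcons Nat (succ (succ (succ (succ zero)))) (succ (succ (succ (succ (succ (succ zero)))))) (vcons Nat (succ (succ (succ zero))) (succ (succ (succ (succ (succ (succ zero)))))) (vcons Nat (succ (succ zero)) t (vcons Nat (succ zero) (succ (succ (succ zero))) (vcons Nat zero t (vnil Nat))))))
the term's type:
  Eq (forall (ψ : Nat), Vec Nat (succ (succ (succ (succ (succ zero)))))) (fun (t : Nat) => vcons Nat (succ (succ (succ (succ zero)))) (succ (succ (succ (succ (succ (succ zero)))))) (vcons Nat (succ (succ (succ zero))) (succ (succ (succ (succ (succ (succ zero)))))) (vcons Nat (succ (succ zero)) t (vcons Nat (succ zero) (succ (succ (succ zero))) (vcons Nat zero t (vnil Nat)))))) (fun (y : Nat) => vcons Nat (succ (succ (succ (succ zero)))) (succ (succ (succ (succ (succ (succ zero)))))) (vcons Nat (succ (succ (succ zero))) (succ (succ (succ (succ (succ (succ zero)))))) (vcons Nat (succ (succ zero)) y (vcons Nat (succ zero) (succ (succ (succ zero))) (vcons Nat zero y (vnil Nat))))))
observation: normalization takes exactly 18 steps under the normal-order strategy.


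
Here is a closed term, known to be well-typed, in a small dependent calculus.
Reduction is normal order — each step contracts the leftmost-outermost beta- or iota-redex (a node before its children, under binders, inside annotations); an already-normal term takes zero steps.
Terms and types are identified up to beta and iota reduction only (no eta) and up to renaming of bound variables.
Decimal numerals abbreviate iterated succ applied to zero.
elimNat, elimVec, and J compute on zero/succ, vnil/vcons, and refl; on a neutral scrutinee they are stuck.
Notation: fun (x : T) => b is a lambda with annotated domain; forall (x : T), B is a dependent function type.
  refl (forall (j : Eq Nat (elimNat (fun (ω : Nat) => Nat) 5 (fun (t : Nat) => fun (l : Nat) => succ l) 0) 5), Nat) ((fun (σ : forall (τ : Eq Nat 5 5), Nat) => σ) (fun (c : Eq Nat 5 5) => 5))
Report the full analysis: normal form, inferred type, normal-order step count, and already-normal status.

resulting normal form:
  refl (forall (j : Eq Nat 5 5), Nat) (fun (ω : Eq Nat 5 5) => 5)
the term's type:
  Eq (forall (j : Eq Nat 5 5), Nat) (fun (ω : Eq Nat 5 5) => 5) (fun (t : Eq Nat 5 5) => 5)
normal-order step count: 2
started in normal form: no
first contracted redex: an elimNat iota-redex


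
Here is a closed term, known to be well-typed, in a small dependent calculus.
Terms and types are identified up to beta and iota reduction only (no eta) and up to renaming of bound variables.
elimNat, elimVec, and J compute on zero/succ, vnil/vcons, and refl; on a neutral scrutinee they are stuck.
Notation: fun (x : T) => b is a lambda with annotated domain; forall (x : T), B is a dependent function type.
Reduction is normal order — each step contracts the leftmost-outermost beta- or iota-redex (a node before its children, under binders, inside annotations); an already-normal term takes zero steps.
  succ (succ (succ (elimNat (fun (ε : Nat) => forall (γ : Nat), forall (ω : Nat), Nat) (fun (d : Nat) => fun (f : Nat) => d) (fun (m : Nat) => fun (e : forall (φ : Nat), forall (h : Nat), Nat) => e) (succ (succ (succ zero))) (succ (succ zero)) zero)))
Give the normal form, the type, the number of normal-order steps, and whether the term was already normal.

resulting normal form:
  succ (succ (succ (succ (succ zero))))
type:
  Nat
normal-order step count: 12
started in normal form: no
first contracted redex: an elimNat iota-redex


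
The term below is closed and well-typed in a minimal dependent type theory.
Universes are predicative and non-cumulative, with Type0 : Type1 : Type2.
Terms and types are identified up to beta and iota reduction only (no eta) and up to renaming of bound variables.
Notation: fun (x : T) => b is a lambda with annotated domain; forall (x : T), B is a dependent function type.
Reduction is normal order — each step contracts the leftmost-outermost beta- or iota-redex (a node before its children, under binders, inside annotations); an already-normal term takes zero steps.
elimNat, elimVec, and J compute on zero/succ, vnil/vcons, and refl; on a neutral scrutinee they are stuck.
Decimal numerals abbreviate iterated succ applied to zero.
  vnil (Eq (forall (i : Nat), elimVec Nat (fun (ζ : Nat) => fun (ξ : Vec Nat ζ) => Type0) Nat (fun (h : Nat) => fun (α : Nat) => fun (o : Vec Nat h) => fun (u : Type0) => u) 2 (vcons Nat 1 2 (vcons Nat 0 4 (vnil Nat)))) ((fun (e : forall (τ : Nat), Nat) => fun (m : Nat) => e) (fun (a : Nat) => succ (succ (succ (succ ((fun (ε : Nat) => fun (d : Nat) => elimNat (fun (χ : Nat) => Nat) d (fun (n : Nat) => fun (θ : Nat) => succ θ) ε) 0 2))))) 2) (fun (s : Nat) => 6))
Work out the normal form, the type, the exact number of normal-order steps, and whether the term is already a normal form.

reduced normal form:
  vnil (Eq (forall (i : Nat), Nat) (fun (ζ : Nat) => 6) (fun (ξ : Nat) => 6))
type:
  Vec (Eq (forall (i : Nat), Nat) (fun (ζ : Nat) => 6) (fun (ξ : Nat) => 6)) 0
steps to reach normal form (normal order): 16
term was already normal: no
first redex: an elimVec iota-redex


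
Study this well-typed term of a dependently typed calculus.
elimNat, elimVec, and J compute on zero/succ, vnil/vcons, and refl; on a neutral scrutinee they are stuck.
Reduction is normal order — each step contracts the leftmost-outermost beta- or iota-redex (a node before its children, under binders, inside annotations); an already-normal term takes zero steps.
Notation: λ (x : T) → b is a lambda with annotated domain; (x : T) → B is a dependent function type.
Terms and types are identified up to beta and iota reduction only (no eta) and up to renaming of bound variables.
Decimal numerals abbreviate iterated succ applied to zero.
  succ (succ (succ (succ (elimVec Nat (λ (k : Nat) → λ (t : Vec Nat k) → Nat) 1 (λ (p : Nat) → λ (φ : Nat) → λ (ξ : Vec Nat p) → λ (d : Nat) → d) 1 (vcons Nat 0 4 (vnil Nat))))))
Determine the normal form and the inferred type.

resulting normal form:
  5
the term's type:
  Nat


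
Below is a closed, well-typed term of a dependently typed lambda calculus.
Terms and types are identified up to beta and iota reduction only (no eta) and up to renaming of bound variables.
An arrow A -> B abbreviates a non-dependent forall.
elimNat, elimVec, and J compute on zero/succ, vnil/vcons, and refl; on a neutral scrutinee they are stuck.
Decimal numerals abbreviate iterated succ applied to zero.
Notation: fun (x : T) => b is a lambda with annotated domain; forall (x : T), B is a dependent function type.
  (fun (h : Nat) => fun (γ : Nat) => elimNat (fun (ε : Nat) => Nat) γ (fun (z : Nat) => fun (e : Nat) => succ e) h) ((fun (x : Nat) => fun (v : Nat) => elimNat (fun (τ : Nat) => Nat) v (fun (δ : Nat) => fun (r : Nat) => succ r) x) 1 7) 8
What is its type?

inferred type:
  Nat


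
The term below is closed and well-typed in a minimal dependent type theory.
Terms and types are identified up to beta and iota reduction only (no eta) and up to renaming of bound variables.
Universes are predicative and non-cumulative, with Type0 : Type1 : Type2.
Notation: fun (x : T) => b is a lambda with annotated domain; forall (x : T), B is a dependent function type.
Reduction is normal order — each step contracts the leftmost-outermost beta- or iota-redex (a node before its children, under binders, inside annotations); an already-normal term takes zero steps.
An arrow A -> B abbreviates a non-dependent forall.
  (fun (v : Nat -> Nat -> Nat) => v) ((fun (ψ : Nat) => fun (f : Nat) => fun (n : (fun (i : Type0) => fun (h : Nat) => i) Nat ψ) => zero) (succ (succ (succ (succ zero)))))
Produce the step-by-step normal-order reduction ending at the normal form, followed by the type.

normal-order reduction sequence:
  (fun (v : Nat -> Nat -> Nat) => v) ((fun (ψ : Nat) => fun (f : Nat) => fun (n : (fun (i : Type0) => fun (h : Nat) => i) Nat ψ) => zero) (succ (succ (succ (succ zero)))))
  ~> (fun (v : Nat) => fun (ψ : Nat) => fun (f : (fun (n : Type0) => fun (i : Nat) => n) Nat v) => zero) (succ (succ (succ (succ zero))))
  ~> fun (v : Nat) => fun (ψ : (fun (f : Type0) => fun (n : Nat) => f) Nat (succ (succ (succ (succ zero))))) => zero
  ~> fun (v : Nat) => fun (ψ : (fun (f : Nat) => Nat) (succ (succ (succ (succ zero))))) => zero
  ~> fun (v : Nat) => fun (ψ : Nat) => zero
type:
  Nat -> Nat -> Nat


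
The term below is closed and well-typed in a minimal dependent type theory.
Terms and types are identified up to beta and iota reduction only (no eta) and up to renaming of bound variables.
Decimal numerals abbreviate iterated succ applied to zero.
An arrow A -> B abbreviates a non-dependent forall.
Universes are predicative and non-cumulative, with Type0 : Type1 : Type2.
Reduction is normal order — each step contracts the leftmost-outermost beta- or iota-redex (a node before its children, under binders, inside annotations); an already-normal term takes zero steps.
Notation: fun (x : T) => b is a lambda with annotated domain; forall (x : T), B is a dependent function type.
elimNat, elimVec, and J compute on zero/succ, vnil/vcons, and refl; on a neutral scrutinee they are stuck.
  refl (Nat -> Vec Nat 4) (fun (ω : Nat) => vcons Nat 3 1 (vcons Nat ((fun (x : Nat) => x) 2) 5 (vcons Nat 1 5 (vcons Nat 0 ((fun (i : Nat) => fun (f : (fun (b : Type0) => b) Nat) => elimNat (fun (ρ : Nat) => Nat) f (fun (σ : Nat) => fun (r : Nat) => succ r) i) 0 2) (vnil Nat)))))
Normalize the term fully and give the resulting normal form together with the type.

resulting normal form:
  refl (Nat -> Vec Nat 4) (fun (ω : Nat) => vcons Nat 3 1 (vcons Nat 2 5 (vcons Nat 1 5 (vcons Nat 0 2 (vnil Nat)))))
type:
  Eq (Nat -> Vec Nat 4) (fun (ω : Nat) => vcons Nat 3 1 (vcons Nat 2 5 (vcons Nat 1 5 (vcons Nat 0 2 (vnil Nat))))) (fun (x : Nat) => vcons Nat 3 1 (vcons Nat 2 5 (vcons Nat 1 5 (vcons Nat 0 2 (vnil Nat)))))


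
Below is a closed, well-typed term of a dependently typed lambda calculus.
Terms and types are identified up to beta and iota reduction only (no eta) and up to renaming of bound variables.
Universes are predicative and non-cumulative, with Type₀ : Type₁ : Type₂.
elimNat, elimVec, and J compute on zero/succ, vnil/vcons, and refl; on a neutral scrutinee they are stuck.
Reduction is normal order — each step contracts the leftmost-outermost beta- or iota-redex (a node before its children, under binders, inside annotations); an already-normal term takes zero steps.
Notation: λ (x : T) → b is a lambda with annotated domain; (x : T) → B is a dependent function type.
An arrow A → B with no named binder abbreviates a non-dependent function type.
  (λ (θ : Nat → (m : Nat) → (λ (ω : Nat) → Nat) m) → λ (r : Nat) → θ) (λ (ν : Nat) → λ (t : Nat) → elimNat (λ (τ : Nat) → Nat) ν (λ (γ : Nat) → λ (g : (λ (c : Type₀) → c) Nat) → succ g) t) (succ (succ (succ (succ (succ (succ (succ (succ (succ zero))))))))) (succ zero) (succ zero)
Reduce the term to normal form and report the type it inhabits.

normal form:
  succ (succ zero)
type:
  Nat
observation: reduction starts at a beta-redex, and 8 normal-order steps reach the normal form.


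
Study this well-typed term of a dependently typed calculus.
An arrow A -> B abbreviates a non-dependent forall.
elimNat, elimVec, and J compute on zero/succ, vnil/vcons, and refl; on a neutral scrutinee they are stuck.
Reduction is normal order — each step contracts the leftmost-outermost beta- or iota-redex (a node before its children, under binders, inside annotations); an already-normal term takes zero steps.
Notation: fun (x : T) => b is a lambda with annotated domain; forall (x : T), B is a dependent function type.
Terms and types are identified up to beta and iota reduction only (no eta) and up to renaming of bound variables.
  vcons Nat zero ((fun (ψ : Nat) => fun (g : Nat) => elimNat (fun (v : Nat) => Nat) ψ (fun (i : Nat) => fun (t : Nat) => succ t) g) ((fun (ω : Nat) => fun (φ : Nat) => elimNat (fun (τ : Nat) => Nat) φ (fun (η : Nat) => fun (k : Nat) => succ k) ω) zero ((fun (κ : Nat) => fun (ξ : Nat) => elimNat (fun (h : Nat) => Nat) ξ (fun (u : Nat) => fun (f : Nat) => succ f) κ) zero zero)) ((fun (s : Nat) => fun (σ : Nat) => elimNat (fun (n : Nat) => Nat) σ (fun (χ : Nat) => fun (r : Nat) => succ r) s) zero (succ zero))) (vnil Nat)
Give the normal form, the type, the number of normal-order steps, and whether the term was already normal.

reduced normal form:
  vcons Nat zero (succ zero) (vnil Nat)
the term's type:
  Vec Nat (succ zero)
reduction steps (normal order): 15
already normal: no
first redex: a beta-redex


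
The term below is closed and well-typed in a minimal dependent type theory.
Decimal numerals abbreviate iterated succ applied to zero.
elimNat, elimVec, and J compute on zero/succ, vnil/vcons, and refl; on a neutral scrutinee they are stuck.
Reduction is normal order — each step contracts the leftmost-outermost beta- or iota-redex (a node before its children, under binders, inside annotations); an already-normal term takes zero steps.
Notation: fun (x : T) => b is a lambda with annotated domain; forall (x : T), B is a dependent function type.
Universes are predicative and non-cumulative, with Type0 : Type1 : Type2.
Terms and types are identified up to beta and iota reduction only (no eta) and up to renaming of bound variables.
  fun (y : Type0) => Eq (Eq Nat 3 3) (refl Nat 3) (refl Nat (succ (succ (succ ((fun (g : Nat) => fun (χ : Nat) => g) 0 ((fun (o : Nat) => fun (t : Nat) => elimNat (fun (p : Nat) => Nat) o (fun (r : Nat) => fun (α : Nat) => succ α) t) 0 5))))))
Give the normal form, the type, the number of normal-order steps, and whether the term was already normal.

normal form:
  fun (y : Type0) => Eq (Eq Nat 3 3) (refl Nat 3) (refl Nat 3)
the term's type:
  forall (y : Type0), Type0
steps to reach normal form (normal order): 2
already normal: no
first redex: a beta-redex


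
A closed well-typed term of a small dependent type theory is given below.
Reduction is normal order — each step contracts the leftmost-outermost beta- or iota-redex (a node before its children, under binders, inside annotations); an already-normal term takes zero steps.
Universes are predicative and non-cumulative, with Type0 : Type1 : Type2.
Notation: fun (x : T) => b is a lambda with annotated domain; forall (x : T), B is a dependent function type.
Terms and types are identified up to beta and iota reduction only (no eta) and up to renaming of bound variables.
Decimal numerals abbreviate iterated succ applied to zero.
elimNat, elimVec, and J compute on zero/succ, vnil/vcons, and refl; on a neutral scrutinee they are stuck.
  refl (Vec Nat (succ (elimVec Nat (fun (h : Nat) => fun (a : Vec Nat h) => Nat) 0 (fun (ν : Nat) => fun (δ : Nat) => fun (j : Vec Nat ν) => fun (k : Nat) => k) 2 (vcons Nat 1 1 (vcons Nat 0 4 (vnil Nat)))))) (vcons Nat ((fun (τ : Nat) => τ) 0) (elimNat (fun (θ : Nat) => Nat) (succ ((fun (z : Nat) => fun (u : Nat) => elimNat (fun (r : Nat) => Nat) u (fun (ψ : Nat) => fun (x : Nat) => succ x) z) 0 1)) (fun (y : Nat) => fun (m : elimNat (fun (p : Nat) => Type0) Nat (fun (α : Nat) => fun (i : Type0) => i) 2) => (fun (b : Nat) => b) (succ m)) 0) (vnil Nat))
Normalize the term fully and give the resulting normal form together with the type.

reduced normal form:
  refl (Vec Nat 1) (vcons Nat 0 2 (vnil Nat))
inferred type:
  Eq (Vec Nat 1) (vcons Nat 0 2 (vnil Nat)) (vcons Nat 0 2 (vnil Nat))


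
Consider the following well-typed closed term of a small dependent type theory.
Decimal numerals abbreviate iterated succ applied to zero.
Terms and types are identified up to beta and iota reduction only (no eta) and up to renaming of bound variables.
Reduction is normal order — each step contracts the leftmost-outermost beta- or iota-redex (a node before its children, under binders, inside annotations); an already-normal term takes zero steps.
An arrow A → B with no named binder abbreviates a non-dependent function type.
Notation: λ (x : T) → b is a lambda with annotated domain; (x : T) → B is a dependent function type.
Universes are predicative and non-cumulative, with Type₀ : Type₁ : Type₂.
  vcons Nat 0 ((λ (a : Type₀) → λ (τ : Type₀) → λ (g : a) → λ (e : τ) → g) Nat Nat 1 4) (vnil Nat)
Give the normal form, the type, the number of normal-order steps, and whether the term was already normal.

resulting normal form:
  vcons Nat 0 1 (vnil Nat)
type:
  Vec Nat 1
normal-order step count: 4
already normal: no
first contracted redex: a beta-redex


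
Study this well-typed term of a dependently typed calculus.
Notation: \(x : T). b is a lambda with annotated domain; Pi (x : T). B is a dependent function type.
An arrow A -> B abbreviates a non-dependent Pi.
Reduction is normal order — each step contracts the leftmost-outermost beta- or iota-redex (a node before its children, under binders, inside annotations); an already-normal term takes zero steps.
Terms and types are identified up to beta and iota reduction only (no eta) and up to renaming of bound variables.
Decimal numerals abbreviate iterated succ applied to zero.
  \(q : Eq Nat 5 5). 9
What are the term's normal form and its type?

reduced normal form:
  \(q : Eq Nat 5 5). 9
type:
  Eq Nat 5 5 -> Nat


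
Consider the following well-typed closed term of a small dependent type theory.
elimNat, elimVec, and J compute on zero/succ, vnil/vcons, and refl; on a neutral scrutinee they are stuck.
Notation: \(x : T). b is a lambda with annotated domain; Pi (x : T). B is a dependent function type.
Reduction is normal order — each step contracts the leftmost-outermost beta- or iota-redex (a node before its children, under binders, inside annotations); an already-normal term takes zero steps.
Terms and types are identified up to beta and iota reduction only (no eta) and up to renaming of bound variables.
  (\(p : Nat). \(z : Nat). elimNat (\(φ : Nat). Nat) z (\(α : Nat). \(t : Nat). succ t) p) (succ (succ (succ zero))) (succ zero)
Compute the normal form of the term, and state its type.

normal form:
  succ (succ (succ (succ zero)))
the term's type:
  Nat


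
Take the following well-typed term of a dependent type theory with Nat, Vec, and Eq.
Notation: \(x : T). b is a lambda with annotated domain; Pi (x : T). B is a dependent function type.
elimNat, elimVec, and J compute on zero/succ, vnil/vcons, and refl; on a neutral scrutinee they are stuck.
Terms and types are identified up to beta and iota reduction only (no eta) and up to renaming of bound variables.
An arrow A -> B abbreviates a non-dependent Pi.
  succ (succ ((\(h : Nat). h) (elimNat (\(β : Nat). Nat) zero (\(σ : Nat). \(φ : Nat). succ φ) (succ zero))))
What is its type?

the term's type:
  Nat


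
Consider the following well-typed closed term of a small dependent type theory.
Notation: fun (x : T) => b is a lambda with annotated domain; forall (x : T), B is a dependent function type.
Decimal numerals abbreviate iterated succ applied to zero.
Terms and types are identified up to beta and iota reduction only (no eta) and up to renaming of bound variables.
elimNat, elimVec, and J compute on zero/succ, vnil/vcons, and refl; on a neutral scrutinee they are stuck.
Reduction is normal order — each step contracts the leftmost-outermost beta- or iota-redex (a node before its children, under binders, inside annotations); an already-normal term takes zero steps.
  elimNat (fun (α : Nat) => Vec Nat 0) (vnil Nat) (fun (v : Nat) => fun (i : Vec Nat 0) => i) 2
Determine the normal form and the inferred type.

normal form:
  vnil Nat
inferred type:
  Vec Nat 0


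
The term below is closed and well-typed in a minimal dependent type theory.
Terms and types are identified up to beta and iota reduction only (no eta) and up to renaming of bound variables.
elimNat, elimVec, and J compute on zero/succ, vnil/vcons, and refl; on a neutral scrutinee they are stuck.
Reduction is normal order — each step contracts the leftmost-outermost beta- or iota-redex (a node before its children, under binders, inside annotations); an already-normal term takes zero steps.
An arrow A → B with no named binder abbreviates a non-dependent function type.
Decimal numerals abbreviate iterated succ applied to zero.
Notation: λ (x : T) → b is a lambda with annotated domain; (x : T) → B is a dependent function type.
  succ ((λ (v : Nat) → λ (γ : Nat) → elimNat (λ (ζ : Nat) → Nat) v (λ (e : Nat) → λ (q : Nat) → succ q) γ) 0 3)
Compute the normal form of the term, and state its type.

normal form:
  4
inferred type:
  Nat
observation: the first redex contracted is a beta-redex; the normal form is reached in 12 normal-order steps.
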